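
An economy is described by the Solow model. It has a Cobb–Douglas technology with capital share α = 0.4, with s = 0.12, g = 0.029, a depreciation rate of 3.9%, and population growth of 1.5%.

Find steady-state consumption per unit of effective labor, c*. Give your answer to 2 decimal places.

c* = 1.13

At the steady state, Δk = 0, so s·k^α = (n + g + δ)·k.
Rearranging, k^(1−α) = s / (n + g + δ).
k^0.6 = 0.12 / (0.015 + 0.029 + 0.039) = 0.12 / 0.083 = 1.4458
k* = 1.4458^(1/0.6) ≈ 1.8486
y* = (k*)^α = 1.8486^0.4 ≈ 1.2786
c* = (1 − s)·y* = (1 − 0.12) × 1.2786 ≈ 1.1252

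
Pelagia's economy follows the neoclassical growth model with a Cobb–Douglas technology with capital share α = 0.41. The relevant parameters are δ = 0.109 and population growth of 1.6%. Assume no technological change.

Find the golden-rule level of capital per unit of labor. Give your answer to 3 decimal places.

The golden rule sets f'(k) = n + δ, i.e. α·k^(α−1) = n + δ.
So k^(1−α) = α / (n + δ) = 0.41 / 0.125 = 3.2800.
k_gold = 3.2800^(1/0.59) ≈ 7.4879

k_gold ≈ 7.488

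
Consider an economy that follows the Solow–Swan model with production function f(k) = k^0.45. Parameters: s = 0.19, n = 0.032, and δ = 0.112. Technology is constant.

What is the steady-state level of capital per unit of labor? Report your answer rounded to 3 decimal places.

In steady state, investment equals break-even investment: s·k^α = (n + δ)·k.
Dividing both sides by k: k^(1−α) = s / (n + δ).
k^0.55 = 0.19 / (0.032 + 0.112) = 0.19 / 0.144 = 1.3194
k* = 1.3194^(1/0.55) ≈ 1.6553

k* ≈ 1.655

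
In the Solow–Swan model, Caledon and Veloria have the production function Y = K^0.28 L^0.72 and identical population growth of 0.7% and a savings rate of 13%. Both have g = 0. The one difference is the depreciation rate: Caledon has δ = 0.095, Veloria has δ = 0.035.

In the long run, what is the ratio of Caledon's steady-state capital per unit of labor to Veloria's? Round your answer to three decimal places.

Steady-state k* = [s/(n + δ)]^(1/(1−α)), so the ratio is [ (s_C/(n + δ)_C) / (s_V/(n + δ)_V) ]^1.3889.
s_C/(n + δ)_C = 0.13/0.102 = 1.2745; s_V/(n + δ)_V = 0.13/0.042 = 3.0952.
Ratio = (1.2745/3.0952)^1.3889 = 0.4118^1.3889 ≈ 0.2916

k*_C / k*_V ≈ 0.292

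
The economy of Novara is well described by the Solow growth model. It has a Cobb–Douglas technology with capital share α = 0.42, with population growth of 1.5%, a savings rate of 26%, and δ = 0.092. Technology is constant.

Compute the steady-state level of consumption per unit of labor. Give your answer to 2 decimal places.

c* ≈ 1.41

In steady state, investment equals break-even investment: s·k^α = (n + δ)·k.
Dividing both sides by k: k^(1−α) = s / (n + δ).
k^0.58 = 0.26 / (0.015 + 0.092) = 0.26 / 0.107 = 2.4299
k* = 2.4299^(1/0.58) ≈ 4.6218
y* = (k*)^α = 4.6218^0.42 ≈ 1.9020
c* = (1 − s)·y* = (1 − 0.26) × 1.9020 ≈ 1.4075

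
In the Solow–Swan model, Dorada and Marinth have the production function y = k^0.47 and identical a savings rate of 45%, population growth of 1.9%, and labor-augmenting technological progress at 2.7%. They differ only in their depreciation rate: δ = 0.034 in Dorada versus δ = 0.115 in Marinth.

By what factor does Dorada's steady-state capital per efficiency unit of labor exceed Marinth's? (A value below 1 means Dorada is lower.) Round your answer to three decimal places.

ratio ≈ 3.742

Steady-state k* = [s/(n + g + δ)]^(1/(1−α)), so the ratio is [ (s_D/(n + g + δ)_D) / (s_M/(n + g + δ)_M) ]^1.8868.
s_D/(n + g + δ)_D = 0.45/0.080 = 5.6250; s_M/(n + g + δ)_M = 0.45/0.161 = 2.7950.
Ratio = (5.6250/2.7950)^1.8868 = 2.0125^1.8868 ≈ 3.7419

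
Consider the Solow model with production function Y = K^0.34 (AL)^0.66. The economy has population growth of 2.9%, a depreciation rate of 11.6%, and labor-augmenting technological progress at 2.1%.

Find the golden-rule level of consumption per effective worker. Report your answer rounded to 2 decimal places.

At the golden rule, f'(k) = n + g + δ, so α·k^(α−1) = n + g + δ and k_gold = (α/(n + g + δ))^(1/(1−α)).
k_gold = (0.34/0.166)^(1/0.66) = 2.0482^1.5152 ≈ 2.9634
c_gold = f(k_gold) − (n + g + δ)·k_gold = 1.4468 − 0.166×2.9634 ≈ 0.9549

c_gold ≈ 0.95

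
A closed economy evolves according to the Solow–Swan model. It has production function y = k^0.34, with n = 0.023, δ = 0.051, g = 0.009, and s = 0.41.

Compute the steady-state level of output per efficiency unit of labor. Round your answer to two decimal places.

y* ≈ 2.28

In steady state, investment equals break-even investment: s·k^α = (n + g + δ)·k.
Rearranging, k^(1−α) = s / (n + g + δ).
k^0.66 = 0.41 / (0.023 + 0.009 + 0.051) = 0.41 / 0.083 = 4.9398
k* = 4.9398^(1/0.66) ≈ 11.2480
y* = (k*)^α = 11.2480^0.34 ≈ 2.2770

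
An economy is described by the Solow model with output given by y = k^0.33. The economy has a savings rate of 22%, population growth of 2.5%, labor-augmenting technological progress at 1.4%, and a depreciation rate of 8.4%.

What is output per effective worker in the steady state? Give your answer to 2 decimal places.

y* = 1.33

Steady state requires s·f(k) = (n + g + δ)·k, i.e. s·k^α = (n + g + δ)·k.
Rearranging, k^(1−α) = s / (n + g + δ).
k^0.67 = 0.22 / (0.025 + 0.014 + 0.084) = 0.22 / 0.123 = 1.7886
k* = 1.7886^(1/0.67) ≈ 2.3817
y* = (k*)^α = 2.3817^0.33 ≈ 1.3316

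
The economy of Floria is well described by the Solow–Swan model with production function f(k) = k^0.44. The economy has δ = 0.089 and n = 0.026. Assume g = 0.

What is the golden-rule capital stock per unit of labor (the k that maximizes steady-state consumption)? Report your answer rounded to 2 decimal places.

k_gold ≈ 10.98

The golden rule sets f'(k) = n + δ, i.e. α·k^(α−1) = n + δ.
So k^(1−α) = α / (n + δ) = 0.44 / 0.115 = 3.8261.
k_gold = 3.8261^(1/0.56) ≈ 10.9809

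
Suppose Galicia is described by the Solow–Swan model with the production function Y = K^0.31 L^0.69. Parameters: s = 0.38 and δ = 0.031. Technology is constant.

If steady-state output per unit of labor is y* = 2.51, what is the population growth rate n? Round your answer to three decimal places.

In steady state, investment equals break-even investment: s·k^α = (n + δ)·k.
Since y* = [s/(n + δ)]^(α/(1−α)), we have s/(n + δ) = (y*)^((1−α)/α) = 2.51^2.2258 = 7.7552.
Therefore n + δ = s / 7.7552 = 0.38 / 7.7552 = 0.0490, so n = 0.0490 − 0.031 = 0.0180.

n ≈ 0.018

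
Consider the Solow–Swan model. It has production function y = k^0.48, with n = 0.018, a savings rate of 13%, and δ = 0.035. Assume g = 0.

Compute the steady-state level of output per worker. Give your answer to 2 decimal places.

Steady state requires s·f(k) = (n + δ)·k, i.e. s·k^α = (n + δ)·k.
Rearranging, k^(1−α) = s / (n + δ).
k^0.52 = 0.13 / (0.018 + 0.035) = 0.13 / 0.053 = 2.4528
k* = 2.4528^(1/0.52) ≈ 5.6150
y* = (k*)^α = 5.6150^0.48 ≈ 2.2892

y* ≈ 2.29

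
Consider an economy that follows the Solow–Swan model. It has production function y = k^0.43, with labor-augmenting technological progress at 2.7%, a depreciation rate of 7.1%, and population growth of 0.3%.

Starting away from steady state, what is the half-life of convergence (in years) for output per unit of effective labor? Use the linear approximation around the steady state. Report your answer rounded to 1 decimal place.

t_½ ≈ 12.0 years

Near the steady state the convergence rate is λ = (1 − α)(n + g + δ).
λ = (1 − 0.43) × 0.101 = 0.57 × 0.101 = 0.05757
Half-life = ln 2 / λ = 0.6931 / 0.05757 ≈ 12.04 years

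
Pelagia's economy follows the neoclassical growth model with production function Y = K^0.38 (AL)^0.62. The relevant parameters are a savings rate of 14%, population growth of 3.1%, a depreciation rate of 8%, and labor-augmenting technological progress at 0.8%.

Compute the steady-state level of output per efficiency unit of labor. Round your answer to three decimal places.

In steady state, investment equals break-even investment: s·k^α = (n + g + δ)·k.
Dividing both sides by k: k^(1−α) = s / (n + g + δ).
k^0.62 = 0.14 / (0.031 + 0.008 + 0.080) = 0.14 / 0.119 = 1.1765
k* = 1.1765^(1/0.62) ≈ 1.2997
y* = (k*)^α = 1.2997^0.38 ≈ 1.1047

y* ≈ 1.105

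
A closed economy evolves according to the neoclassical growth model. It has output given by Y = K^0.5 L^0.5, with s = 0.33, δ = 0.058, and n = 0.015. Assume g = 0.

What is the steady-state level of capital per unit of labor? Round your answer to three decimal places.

At the steady state, Δk = 0, so s·k^α = (n + δ)·k.
Dividing both sides by k: k^(1−α) = s / (n + δ).
k^0.5 = 0.33 / (0.015 + 0.058) = 0.33 / 0.073 = 4.5205
k* = 4.5205^(1/0.5) ≈ 20.4349

k* ≈ 20.435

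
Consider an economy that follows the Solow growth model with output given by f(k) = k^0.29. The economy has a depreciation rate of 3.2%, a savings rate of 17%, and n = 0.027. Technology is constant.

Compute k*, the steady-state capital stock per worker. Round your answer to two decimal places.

k* ≈ 4.44

Steady state requires s·f(k) = (n + δ)·k, i.e. s·k^α = (n + δ)·k.
Dividing both sides by k: k^(1−α) = s / (n + δ).
k^0.71 = 0.17 / (0.027 + 0.032) = 0.17 / 0.059 = 2.8814
k* = 2.8814^(1/0.71) ≈ 4.4394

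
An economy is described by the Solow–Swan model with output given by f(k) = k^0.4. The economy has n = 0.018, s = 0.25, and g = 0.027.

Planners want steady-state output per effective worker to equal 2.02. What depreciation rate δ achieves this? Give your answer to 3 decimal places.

δ ≈ 0.042

In steady state, investment equals break-even investment: s·k^α = (n + g + δ)·k.
Since y* = [s/(n + g + δ)]^(α/(1−α)), we have s/(n + g + δ) = (y*)^((1−α)/α) = 2.02^1.5 = 2.8710.
Therefore n + g + δ = s / 2.8710 = 0.25 / 2.8710 = 0.0871, so δ = 0.0871 − 0.045 = 0.0421.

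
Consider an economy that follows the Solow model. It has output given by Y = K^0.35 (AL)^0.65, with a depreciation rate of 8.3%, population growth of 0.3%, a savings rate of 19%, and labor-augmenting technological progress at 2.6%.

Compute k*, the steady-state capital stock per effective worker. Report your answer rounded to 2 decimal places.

Steady state requires s·f(k) = (n + g + δ)·k, i.e. s·k^α = (n + g + δ)·k.
Rearranging, k^(1−α) = s / (n + g + δ).
k^0.65 = 0.19 / (0.003 + 0.026 + 0.083) = 0.19 / 0.112 = 1.6964
k* = 1.6964^(1/0.65) ≈ 2.2549

k* ≈ 2.25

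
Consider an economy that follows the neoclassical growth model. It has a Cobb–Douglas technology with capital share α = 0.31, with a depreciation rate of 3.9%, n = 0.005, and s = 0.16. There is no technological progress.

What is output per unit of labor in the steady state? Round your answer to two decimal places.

In steady state, investment equals break-even investment: s·k^α = (n + δ)·k.
Rearranging, k^(1−α) = s / (n + δ).
k^0.69 = 0.16 / (0.005 + 0.039) = 0.16 / 0.044 = 3.6364
k* = 3.6364^(1/0.69) ≈ 6.4948
y* = (k*)^α = 6.4948^0.31 ≈ 1.7861

y* ≈ 1.79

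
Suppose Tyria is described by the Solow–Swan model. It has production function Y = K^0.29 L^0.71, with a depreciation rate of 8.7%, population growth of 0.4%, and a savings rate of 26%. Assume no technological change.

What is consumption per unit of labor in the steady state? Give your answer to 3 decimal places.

In steady state, investment equals break-even investment: s·k^α = (n + δ)·k.
Dividing both sides by k: k^(1−α) = s / (n + δ).
k^0.71 = 0.26 / (0.004 + 0.087) = 0.26 / 0.091 = 2.8571
k* = 2.8571^(1/0.71) ≈ 4.3868
y* = (k*)^α = 4.3868^0.29 ≈ 1.5354
c* = (1 − s)·y* = (1 − 0.26) × 1.5354 ≈ 1.1362

c* ≈ 1.136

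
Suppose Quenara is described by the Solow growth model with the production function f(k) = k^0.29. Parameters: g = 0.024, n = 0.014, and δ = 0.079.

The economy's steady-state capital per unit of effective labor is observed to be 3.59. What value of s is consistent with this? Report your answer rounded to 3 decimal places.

s ≈ 0.290

Steady state requires s·f(k) = (n + g + δ)·k, i.e. s·k^α = (n + g + δ)·k.
So s / (n + g + δ) = (k*)^(1−α) = 3.59^0.71 = 2.4781.
Therefore s = 2.4781 × (n + g + δ) = 2.4781 × 0.117 = 0.2899.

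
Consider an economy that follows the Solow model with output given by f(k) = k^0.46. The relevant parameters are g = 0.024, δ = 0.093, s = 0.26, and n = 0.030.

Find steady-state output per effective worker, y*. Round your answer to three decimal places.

y* ≈ 1.625

At the steady state, Δk = 0, so s·k^α = (n + g + δ)·k.
Dividing both sides by k: k^(1−α) = s / (n + g + δ).
k^0.54 = 0.26 / (0.030 + 0.024 + 0.093) = 0.26 / 0.147 = 1.7687
k* = 1.7687^(1/0.54) ≈ 2.8749
y* = (k*)^α = 2.8749^0.46 ≈ 1.6254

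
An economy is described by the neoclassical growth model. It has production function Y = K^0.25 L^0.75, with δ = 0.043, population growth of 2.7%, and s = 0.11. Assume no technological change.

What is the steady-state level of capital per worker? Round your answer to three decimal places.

k* = 1.827

In steady state, investment equals break-even investment: s·k^α = (n + δ)·k.
Rearranging, k^(1−α) = s / (n + δ).
k^0.75 = 0.11 / (0.027 + 0.043) = 0.11 / 0.070 = 1.5714
k* = 1.5714^(1/0.75) ≈ 1.8269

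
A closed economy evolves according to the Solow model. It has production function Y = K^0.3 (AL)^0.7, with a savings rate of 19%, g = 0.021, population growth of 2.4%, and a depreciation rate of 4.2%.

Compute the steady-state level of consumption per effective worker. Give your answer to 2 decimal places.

c* = 1.13

In steady state, investment equals break-even investment: s·k^α = (n + g + δ)·k.
Rearranging, k^(1−α) = s / (n + g + δ).
k^0.7 = 0.19 / (0.024 + 0.021 + 0.042) = 0.19 / 0.087 = 2.1839
k* = 2.1839^(1/0.7) ≈ 3.0522
y* = (k*)^α = 3.0522^0.3 ≈ 1.3976
c* = (1 − s)·y* = (1 − 0.19) × 1.3976 ≈ 1.1321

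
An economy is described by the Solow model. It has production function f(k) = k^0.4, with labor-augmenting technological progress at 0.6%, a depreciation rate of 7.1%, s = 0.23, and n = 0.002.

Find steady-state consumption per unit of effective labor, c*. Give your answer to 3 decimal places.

In steady state, investment equals break-even investment: s·k^α = (n + g + δ)·k.
Dividing both sides by k: k^(1−α) = s / (n + g + δ).
k^0.6 = 0.23 / (0.002 + 0.006 + 0.071) = 0.23 / 0.079 = 2.9114
k* = 2.9114^(1/0.6) ≈ 5.9361
y* = (k*)^α = 5.9361^0.4 ≈ 2.0389
c* = (1 − s)·y* = (1 − 0.23) × 2.0389 ≈ 1.5700

c* ≈ 1.570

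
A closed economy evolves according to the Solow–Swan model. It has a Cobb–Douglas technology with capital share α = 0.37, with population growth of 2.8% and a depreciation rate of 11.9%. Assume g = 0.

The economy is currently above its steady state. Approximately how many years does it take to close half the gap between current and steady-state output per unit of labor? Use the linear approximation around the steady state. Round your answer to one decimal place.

half-life ≈ 7.5 years

Near the steady state the convergence rate is λ = (1 − α)(n + δ).
λ = (1 − 0.37) × 0.147 = 0.63 × 0.147 = 0.09261
Half-life = ln 2 / λ = 0.6931 / 0.09261 ≈ 7.48 years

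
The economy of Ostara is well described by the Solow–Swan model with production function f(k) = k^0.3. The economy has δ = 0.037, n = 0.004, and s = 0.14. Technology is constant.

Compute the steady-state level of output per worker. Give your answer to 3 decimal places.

Steady state requires s·f(k) = (n + δ)·k, i.e. s·k^α = (n + δ)·k.
Rearranging, k^(1−α) = s / (n + δ).
k^0.7 = 0.14 / (0.004 + 0.037) = 0.14 / 0.041 = 3.4146
k* = 3.4146^(1/0.7) ≈ 5.7798
y* = (k*)^α = 5.7798^0.3 ≈ 1.6927

y* = 1.693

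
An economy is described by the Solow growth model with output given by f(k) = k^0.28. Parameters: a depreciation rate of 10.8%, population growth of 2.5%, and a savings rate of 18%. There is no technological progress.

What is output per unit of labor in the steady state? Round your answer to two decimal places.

y* = 1.12

In steady state, investment equals break-even investment: s·k^α = (n + δ)·k.
Dividing both sides by k: k^(1−α) = s / (n + δ).
k^0.72 = 0.18 / (0.025 + 0.108) = 0.18 / 0.133 = 1.3534
k* = 1.3534^(1/0.72) ≈ 1.5224
y* = (k*)^α = 1.5224^0.28 ≈ 1.1249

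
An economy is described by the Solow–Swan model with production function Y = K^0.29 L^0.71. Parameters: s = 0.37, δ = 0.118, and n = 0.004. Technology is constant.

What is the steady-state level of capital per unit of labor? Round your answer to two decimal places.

k* ≈ 4.77

In steady state, investment equals break-even investment: s·k^α = (n + δ)·k.
Dividing both sides by k: k^(1−α) = s / (n + δ).
k^0.71 = 0.37 / (0.004 + 0.118) = 0.37 / 0.122 = 3.0328
k* = 3.0328^(1/0.71) ≈ 4.7715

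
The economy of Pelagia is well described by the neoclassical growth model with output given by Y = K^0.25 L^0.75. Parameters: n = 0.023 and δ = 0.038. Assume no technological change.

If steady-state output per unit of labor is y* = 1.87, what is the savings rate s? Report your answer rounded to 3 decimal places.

s ≈ 0.399

In steady state, investment equals break-even investment: s·k^α = (n + δ)·k.
Since y* = [s/(n + δ)]^(α/(1−α)), we have s/(n + δ) = (y*)^((1−α)/α) = 1.87^3 = 6.5392.
Therefore s = 6.5392 × (n + δ) = 6.5392 × 0.061 = 0.3989.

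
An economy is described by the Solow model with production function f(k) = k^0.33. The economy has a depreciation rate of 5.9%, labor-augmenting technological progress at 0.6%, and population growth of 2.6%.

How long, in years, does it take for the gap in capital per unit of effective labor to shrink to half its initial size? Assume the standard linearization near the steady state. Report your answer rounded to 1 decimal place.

Near the steady state the convergence rate is λ = (1 − α)(n + g + δ).
λ = (1 − 0.33) × 0.091 = 0.67 × 0.091 = 0.06097
Half-life = ln 2 / λ = 0.6931 / 0.06097 ≈ 11.37 years

about 11.4 years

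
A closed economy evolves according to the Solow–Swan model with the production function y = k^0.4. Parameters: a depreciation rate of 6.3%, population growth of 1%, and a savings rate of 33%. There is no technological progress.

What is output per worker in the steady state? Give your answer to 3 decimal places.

At the steady state, Δk = 0, so s·k^α = (n + δ)·k.
Dividing both sides by k: k^(1−α) = s / (n + δ).
k^0.6 = 0.33 / (0.010 + 0.063) = 0.33 / 0.073 = 4.5205
k* = 4.5205^(1/0.6) ≈ 12.3588
y* = (k*)^α = 12.3588^0.4 ≈ 2.7339

y* = 2.734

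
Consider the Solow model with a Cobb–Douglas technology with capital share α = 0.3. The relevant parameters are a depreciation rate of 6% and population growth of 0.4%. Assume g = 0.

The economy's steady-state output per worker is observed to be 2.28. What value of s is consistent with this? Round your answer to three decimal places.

s ≈ 0.438

At the steady state, Δk = 0, so s·k^α = (n + δ)·k.
Since y* = [s/(n + δ)]^(α/(1−α)), we have s/(n + δ) = (y*)^((1−α)/α) = 2.28^2.3333 = 6.8418.
Therefore s = 6.8418 × (n + δ) = 6.8418 × 0.064 = 0.4379.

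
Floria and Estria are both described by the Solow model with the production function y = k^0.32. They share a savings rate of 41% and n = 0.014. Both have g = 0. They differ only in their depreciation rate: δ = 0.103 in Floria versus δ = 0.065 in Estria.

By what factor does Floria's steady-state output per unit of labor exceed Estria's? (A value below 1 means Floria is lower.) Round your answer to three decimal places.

Steady-state y* = [s/(n + δ)]^(α/(1−α)), so the ratio is [ (s_F/(n + δ)_F) / (s_E/(n + δ)_E) ]^0.4706.
s_F/(n + δ)_F = 0.41/0.117 = 3.5043; s_E/(n + δ)_E = 0.41/0.079 = 5.1899.
Ratio = (3.5043/5.1899)^0.4706 = 0.6752^0.4706 ≈ 0.8312

y*_F / y*_E ≈ 0.831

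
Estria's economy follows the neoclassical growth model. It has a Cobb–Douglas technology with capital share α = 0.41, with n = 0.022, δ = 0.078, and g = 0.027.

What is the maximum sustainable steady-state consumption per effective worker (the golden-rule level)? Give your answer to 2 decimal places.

c_gold ≈ 1.33

At the golden rule, f'(k) = n + g + δ, so α·k^(α−1) = n + g + δ and k_gold = (α/(n + g + δ))^(1/(1−α)).
k_gold = (0.41/0.127)^(1/0.59) = 3.2283^1.6949 ≈ 7.2889
c_gold = f(k_gold) − (n + g + δ)·k_gold = 2.2578 − 0.127×7.2889 ≈ 1.3321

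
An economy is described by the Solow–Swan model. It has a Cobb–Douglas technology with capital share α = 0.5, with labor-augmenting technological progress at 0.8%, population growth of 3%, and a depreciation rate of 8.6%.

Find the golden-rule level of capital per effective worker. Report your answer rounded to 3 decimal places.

The golden rule sets f'(k) = n + g + δ, i.e. α·k^(α−1) = n + g + δ.
So k^(1−α) = α / (n + g + δ) = 0.5 / 0.124 = 4.0323.
k_gold = 4.0323^(1/0.5) ≈ 16.2594

k_gold ≈ 16.259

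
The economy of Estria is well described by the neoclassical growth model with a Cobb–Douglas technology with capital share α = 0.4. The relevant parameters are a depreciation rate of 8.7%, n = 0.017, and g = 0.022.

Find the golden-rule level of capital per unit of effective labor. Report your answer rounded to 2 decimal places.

The golden rule sets f'(k) = n + g + δ, i.e. α·k^(α−1) = n + g + δ.
So k^(1−α) = α / (n + g + δ) = 0.4 / 0.126 = 3.1746.
k_gold = 3.1746^(1/0.6) ≈ 6.8572

k_gold ≈ 6.86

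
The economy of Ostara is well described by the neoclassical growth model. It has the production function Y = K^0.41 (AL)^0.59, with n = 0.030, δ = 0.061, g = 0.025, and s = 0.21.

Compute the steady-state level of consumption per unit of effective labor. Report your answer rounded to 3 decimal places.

In steady state, investment equals break-even investment: s·k^α = (n + g + δ)·k.
Dividing both sides by k: k^(1−α) = s / (n + g + δ).
k^0.59 = 0.21 / (0.030 + 0.025 + 0.061) = 0.21 / 0.116 = 1.8103
k* = 1.8103^(1/0.59) ≈ 2.7344
y* = (k*)^α = 2.7344^0.41 ≈ 1.5105
c* = (1 − s)·y* = (1 − 0.21) × 1.5105 ≈ 1.1933

c* = 1.193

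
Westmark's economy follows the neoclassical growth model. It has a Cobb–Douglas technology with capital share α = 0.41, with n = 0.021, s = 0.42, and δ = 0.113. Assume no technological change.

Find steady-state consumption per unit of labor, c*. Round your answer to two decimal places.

At the steady state, Δk = 0, so s·k^α = (n + δ)·k.
Rearranging, k^(1−α) = s / (n + δ).
k^0.59 = 0.42 / (0.021 + 0.113) = 0.42 / 0.134 = 3.1343
k* = 3.1343^(1/0.59) ≈ 6.9329
y* = (k*)^α = 6.9329^0.41 ≈ 2.2119
c* = (1 − s)·y* = (1 − 0.42) × 2.2119 ≈ 1.2829

c* = 1.28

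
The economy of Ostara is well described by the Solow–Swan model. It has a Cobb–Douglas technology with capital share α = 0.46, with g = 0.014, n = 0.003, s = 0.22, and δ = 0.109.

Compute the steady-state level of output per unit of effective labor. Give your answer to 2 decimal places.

y* = 1.61

Steady state requires s·f(k) = (n + g + δ)·k, i.e. s·k^α = (n + g + δ)·k.
Dividing both sides by k: k^(1−α) = s / (n + g + δ).
k^0.54 = 0.22 / (0.003 + 0.014 + 0.109) = 0.22 / 0.126 = 1.7460
k* = 1.7460^(1/0.54) ≈ 2.8069
y* = (k*)^α = 2.8069^0.46 ≈ 1.6076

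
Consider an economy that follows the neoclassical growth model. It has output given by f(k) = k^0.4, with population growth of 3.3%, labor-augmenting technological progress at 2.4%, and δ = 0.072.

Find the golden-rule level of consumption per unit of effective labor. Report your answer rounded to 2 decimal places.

At the golden rule, f'(k) = n + g + δ, so α·k^(α−1) = n + g + δ and k_gold = (α/(n + g + δ))^(1/(1−α)).
k_gold = (0.4/0.129)^(1/0.6) = 3.1008^1.6667 ≈ 6.5939
c_gold = f(k_gold) − (n + g + δ)·k_gold = 2.1265 − 0.129×6.5939 ≈ 1.2759

c_gold ≈ 1.28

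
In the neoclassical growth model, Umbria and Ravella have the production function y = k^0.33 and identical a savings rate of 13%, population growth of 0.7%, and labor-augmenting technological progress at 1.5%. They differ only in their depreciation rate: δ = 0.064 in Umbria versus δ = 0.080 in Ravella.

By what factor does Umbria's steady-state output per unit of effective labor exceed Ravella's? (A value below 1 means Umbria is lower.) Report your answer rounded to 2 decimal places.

ratio ≈ 1.09

Steady-state y* = [s/(n + g + δ)]^(α/(1−α)), so the ratio is [ (s_U/(n + g + δ)_U) / (s_R/(n + g + δ)_R) ]^0.4925.
s_U/(n + g + δ)_U = 0.13/0.086 = 1.5116; s_R/(n + g + δ)_R = 0.13/0.102 = 1.2745.
Ratio = (1.5116/1.2745)^0.4925 = 1.1860^0.4925 ≈ 1.0876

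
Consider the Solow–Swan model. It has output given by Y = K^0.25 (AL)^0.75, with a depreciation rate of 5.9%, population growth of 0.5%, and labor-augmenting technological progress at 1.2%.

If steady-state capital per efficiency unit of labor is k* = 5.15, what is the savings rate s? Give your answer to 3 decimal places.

In steady state, investment equals break-even investment: s·k^α = (n + g + δ)·k.
So s / (n + g + δ) = (k*)^(1−α) = 5.15^0.75 = 3.4187.
Therefore s = 3.4187 × (n + g + δ) = 3.4187 × 0.076 = 0.2598.

s ≈ 0.260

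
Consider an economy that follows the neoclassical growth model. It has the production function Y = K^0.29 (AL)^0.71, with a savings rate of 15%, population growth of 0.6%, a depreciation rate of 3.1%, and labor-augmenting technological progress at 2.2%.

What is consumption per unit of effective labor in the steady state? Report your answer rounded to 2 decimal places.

Steady state requires s·f(k) = (n + g + δ)·k, i.e. s·k^α = (n + g + δ)·k.
Rearranging, k^(1−α) = s / (n + g + δ).
k^0.71 = 0.15 / (0.006 + 0.022 + 0.031) = 0.15 / 0.059 = 2.5424
k* = 2.5424^(1/0.71) ≈ 3.7219
y* = (k*)^α = 3.7219^0.29 ≈ 1.4639
c* = (1 − s)·y* = (1 − 0.15) × 1.4639 ≈ 1.2443

c* ≈ 1.24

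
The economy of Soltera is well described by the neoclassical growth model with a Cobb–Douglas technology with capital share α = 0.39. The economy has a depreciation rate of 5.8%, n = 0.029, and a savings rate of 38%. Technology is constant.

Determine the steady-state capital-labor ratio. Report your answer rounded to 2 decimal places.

k* ≈ 11.21

At the steady state, Δk = 0, so s·k^α = (n + δ)·k.
Dividing both sides by k: k^(1−α) = s / (n + δ).
k^0.61 = 0.38 / (0.029 + 0.058) = 0.38 / 0.087 = 4.3678
k* = 4.3678^(1/0.61) ≈ 11.2101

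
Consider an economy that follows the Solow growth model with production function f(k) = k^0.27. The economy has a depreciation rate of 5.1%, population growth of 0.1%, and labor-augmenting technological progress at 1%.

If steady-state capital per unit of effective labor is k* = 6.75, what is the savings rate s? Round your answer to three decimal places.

s ≈ 0.250

At the steady state, Δk = 0, so s·k^α = (n + g + δ)·k.
So s / (n + g + δ) = (k*)^(1−α) = 6.75^0.73 = 4.0308.
Therefore s = 4.0308 × (n + g + δ) = 4.0308 × 0.062 = 0.2499.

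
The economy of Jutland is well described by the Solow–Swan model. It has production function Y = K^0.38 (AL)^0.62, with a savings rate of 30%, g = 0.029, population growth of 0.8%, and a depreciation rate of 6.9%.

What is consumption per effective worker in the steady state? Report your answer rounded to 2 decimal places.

c* = 1.32

At the steady state, Δk = 0, so s·k^α = (n + g + δ)·k.
Dividing both sides by k: k^(1−α) = s / (n + g + δ).
k^0.62 = 0.30 / (0.008 + 0.029 + 0.069) = 0.30 / 0.106 = 2.8302
k* = 2.8302^(1/0.62) ≈ 5.3547
y* = (k*)^α = 5.3547^0.38 ≈ 1.8920
c* = (1 − s)·y* = (1 − 0.30) × 1.8920 ≈ 1.3244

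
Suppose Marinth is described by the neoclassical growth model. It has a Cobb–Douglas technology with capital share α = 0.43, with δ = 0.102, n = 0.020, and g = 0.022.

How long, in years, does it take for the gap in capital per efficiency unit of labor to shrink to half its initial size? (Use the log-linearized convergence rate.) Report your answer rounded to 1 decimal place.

t_½ ≈ 8.4 years

Near the steady state the convergence rate is λ = (1 − α)(n + g + δ).
λ = (1 − 0.43) × 0.144 = 0.57 × 0.144 = 0.08208
Half-life = ln 2 / λ = 0.6931 / 0.08208 ≈ 8.44 years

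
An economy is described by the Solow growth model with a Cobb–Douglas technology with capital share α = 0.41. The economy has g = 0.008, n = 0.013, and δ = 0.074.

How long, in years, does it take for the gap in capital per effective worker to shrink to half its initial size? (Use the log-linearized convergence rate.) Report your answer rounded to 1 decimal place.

Near the steady state the convergence rate is λ = (1 − α)(n + g + δ).
λ = (1 − 0.41) × 0.095 = 0.59 × 0.095 = 0.05605
Half-life = ln 2 / λ = 0.6931 / 0.05605 ≈ 12.37 years

half-life ≈ 12.4 years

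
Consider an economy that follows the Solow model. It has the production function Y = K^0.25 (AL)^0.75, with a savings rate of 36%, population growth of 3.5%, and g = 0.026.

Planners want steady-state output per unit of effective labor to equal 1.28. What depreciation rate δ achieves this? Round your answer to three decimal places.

δ ≈ 0.111

Steady state requires s·f(k) = (n + g + δ)·k, i.e. s·k^α = (n + g + δ)·k.
Since y* = [s/(n + g + δ)]^(α/(1−α)), we have s/(n + g + δ) = (y*)^((1−α)/α) = 1.28^3 = 2.0972.
Therefore n + g + δ = s / 2.0972 = 0.36 / 2.0972 = 0.1717, so δ = 0.1717 − 0.061 = 0.1107.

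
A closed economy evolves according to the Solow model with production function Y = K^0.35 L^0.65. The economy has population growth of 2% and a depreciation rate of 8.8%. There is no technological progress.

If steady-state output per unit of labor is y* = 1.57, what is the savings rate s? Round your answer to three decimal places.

s ≈ 0.250

At the steady state, Δk = 0, so s·k^α = (n + δ)·k.
Since y* = [s/(n + δ)]^(α/(1−α)), we have s/(n + δ) = (y*)^((1−α)/α) = 1.57^1.8571 = 2.3110.
Therefore s = 2.3110 × (n + δ) = 2.3110 × 0.108 = 0.2496.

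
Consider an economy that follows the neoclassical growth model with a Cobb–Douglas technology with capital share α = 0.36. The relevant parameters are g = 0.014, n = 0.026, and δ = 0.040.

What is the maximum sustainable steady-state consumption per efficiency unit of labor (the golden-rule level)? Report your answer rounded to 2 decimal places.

At the golden rule, f'(k) = n + g + δ, so α·k^(α−1) = n + g + δ and k_gold = (α/(n + g + δ))^(1/(1−α)).
k_gold = (0.36/0.080)^(1/0.64) = 4.5000^1.5625 ≈ 10.4868
c_gold = f(k_gold) − (n + g + δ)·k_gold = 2.3304 − 0.080×10.4868 ≈ 1.4915

c_gold ≈ 1.49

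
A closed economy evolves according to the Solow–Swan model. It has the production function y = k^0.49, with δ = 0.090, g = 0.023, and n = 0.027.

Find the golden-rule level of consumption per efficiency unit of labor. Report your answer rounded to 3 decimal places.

At the golden rule, f'(k) = n + g + δ, so α·k^(α−1) = n + g + δ and k_gold = (α/(n + g + δ))^(1/(1−α)).
k_gold = (0.49/0.140)^(1/0.51) = 3.5000^1.9608 ≈ 11.6630
c_gold = f(k_gold) − (n + g + δ)·k_gold = 3.3322 − 0.140×11.6630 ≈ 1.6994

c_gold ≈ 1.699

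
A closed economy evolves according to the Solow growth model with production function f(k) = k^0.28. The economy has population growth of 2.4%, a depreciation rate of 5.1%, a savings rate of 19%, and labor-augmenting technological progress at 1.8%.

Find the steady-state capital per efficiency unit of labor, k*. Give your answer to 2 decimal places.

At the steady state, Δk = 0, so s·k^α = (n + g + δ)·k.
Dividing both sides by k: k^(1−α) = s / (n + g + δ).
k^0.72 = 0.19 / (0.024 + 0.018 + 0.051) = 0.19 / 0.093 = 2.0430
k* = 2.0430^(1/0.72) ≈ 2.6973

k* = 2.70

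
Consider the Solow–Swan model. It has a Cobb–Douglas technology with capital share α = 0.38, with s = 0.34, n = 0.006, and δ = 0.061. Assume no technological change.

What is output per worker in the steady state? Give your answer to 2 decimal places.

y* = 2.71

In steady state, investment equals break-even investment: s·k^α = (n + δ)·k.
Dividing both sides by k: k^(1−α) = s / (n + δ).
k^0.62 = 0.34 / (0.006 + 0.061) = 0.34 / 0.067 = 5.0746
k* = 5.0746^(1/0.62) ≈ 13.7323
y* = (k*)^α = 13.7323^0.38 ≈ 2.7061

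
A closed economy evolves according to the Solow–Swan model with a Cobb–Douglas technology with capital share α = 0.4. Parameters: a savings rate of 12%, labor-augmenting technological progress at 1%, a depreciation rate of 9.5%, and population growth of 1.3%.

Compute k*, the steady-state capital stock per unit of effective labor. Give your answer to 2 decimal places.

k* = 1.03

Steady state requires s·f(k) = (n + g + δ)·k, i.e. s·k^α = (n + g + δ)·k.
Rearranging, k^(1−α) = s / (n + g + δ).
k^0.6 = 0.12 / (0.013 + 0.010 + 0.095) = 0.12 / 0.118 = 1.0169
k* = 1.0169^(1/0.6) ≈ 1.0283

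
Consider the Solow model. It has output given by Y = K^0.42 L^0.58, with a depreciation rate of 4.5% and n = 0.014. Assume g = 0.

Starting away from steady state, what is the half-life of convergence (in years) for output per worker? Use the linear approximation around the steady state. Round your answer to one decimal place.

Near the steady state the convergence rate is λ = (1 − α)(n + δ).
λ = (1 − 0.42) × 0.059 = 0.58 × 0.059 = 0.03422
Half-life = ln 2 / λ = 0.6931 / 0.03422 ≈ 20.25 years

t_½ ≈ 20.3 years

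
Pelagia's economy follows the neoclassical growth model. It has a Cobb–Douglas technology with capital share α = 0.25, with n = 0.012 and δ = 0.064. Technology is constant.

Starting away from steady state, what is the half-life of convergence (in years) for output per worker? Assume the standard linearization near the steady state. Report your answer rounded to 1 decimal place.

Near the steady state the convergence rate is λ = (1 − α)(n + δ).
λ = (1 − 0.25) × 0.076 = 0.75 × 0.076 = 0.0570
Half-life = ln 2 / λ = 0.6931 / 0.0570 ≈ 12.16 years

about 12.2 years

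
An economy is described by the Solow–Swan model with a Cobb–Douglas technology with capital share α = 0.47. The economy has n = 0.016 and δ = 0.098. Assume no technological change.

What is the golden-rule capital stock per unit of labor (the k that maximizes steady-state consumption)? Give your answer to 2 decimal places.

The golden rule sets f'(k) = n + δ, i.e. α·k^(α−1) = n + δ.
So k^(1−α) = α / (n + δ) = 0.47 / 0.114 = 4.1228.
k_gold = 4.1228^(1/0.53) ≈ 14.4791

k_gold ≈ 14.48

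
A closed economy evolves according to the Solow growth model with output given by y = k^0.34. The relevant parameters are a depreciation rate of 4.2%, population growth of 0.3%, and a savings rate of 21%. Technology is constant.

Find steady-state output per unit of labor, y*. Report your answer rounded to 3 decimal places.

In steady state, investment equals break-even investment: s·k^α = (n + δ)·k.
Rearranging, k^(1−α) = s / (n + δ).
k^0.66 = 0.21 / (0.003 + 0.042) = 0.21 / 0.045 = 4.6667
k* = 4.6667^(1/0.66) ≈ 10.3193
y* = (k*)^α = 10.3193^0.34 ≈ 2.2113

y* ≈ 2.211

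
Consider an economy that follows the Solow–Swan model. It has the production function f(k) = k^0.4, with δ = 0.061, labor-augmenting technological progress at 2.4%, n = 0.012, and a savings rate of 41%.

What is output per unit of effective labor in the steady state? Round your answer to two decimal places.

y* ≈ 2.61

At the steady state, Δk = 0, so s·k^α = (n + g + δ)·k.
Dividing both sides by k: k^(1−α) = s / (n + g + δ).
k^0.6 = 0.41 / (0.012 + 0.024 + 0.061) = 0.41 / 0.097 = 4.2268
k* = 4.2268^(1/0.6) ≈ 11.0498
y* = (k*)^α = 11.0498^0.4 ≈ 2.6142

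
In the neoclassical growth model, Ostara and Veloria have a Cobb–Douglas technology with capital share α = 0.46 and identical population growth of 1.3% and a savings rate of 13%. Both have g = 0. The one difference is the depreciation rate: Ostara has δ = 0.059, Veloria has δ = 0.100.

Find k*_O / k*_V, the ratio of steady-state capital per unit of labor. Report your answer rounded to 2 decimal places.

k*_O / k*_V ≈ 2.30

Steady-state k* = [s/(n + δ)]^(1/(1−α)), so the ratio is [ (s_O/(n + δ)_O) / (s_V/(n + δ)_V) ]^1.8519.
s_O/(n + δ)_O = 0.13/0.072 = 1.8056; s_V/(n + δ)_V = 0.13/0.113 = 1.1504.
Ratio = (1.8056/1.1504)^1.8519 = 1.5695^1.8519 ≈ 2.3043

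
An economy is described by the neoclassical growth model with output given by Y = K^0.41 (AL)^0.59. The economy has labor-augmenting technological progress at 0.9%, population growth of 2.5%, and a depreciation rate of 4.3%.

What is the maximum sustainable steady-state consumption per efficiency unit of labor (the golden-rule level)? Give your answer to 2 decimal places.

At the golden rule, f'(k) = n + g + δ, so α·k^(α−1) = n + g + δ and k_gold = (α/(n + g + δ))^(1/(1−α)).
k_gold = (0.41/0.077)^(1/0.59) = 5.3247^1.6949 ≈ 17.0215
c_gold = f(k_gold) − (n + g + δ)·k_gold = 3.1968 − 0.077×17.0215 ≈ 1.8861

c_gold ≈ 1.89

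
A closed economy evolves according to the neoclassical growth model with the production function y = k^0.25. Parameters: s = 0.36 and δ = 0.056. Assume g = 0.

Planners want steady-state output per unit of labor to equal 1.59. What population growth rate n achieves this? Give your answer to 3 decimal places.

Steady state requires s·f(k) = (n + δ)·k, i.e. s·k^α = (n + δ)·k.
Since y* = [s/(n + δ)]^(α/(1−α)), we have s/(n + δ) = (y*)^((1−α)/α) = 1.59^3 = 4.0197.
Therefore n + δ = s / 4.0197 = 0.36 / 4.0197 = 0.0896, so n = 0.0896 − 0.056 = 0.0336.

n ≈ 0.034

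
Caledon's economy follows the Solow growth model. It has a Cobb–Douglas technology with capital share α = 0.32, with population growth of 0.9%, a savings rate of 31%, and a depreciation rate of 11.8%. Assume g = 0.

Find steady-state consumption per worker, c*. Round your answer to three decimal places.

In steady state, investment equals break-even investment: s·k^α = (n + δ)·k.
Rearranging, k^(1−α) = s / (n + δ).
k^0.68 = 0.31 / (0.009 + 0.118) = 0.31 / 0.127 = 2.4409
k* = 2.4409^(1/0.68) ≈ 3.7147
y* = (k*)^α = 3.7147^0.32 ≈ 1.5219
c* = (1 − s)·y* = (1 − 0.31) × 1.5219 ≈ 1.0501

c* ≈ 1.050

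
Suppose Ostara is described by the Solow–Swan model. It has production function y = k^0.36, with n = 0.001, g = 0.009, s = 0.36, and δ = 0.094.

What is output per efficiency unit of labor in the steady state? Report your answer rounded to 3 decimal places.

y* ≈ 2.011

In steady state, investment equals break-even investment: s·k^α = (n + g + δ)·k.
Rearranging, k^(1−α) = s / (n + g + δ).
k^0.64 = 0.36 / (0.001 + 0.009 + 0.094) = 0.36 / 0.104 = 3.4615
k* = 3.4615^(1/0.64) ≈ 6.9599
y* = (k*)^α = 6.9599^0.36 ≈ 2.0107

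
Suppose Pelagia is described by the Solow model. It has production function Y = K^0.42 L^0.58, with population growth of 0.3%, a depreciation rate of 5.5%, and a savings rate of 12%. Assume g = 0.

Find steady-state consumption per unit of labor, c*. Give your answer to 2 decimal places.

Steady state requires s·f(k) = (n + δ)·k, i.e. s·k^α = (n + δ)·k.
Rearranging, k^(1−α) = s / (n + δ).
k^0.58 = 0.12 / (0.003 + 0.055) = 0.12 / 0.058 = 2.0690
k* = 2.0690^(1/0.58) ≈ 3.5028
y* = (k*)^α = 3.5028^0.42 ≈ 1.6930
c* = (1 − s)·y* = (1 − 0.12) × 1.6930 ≈ 1.4898

c* ≈ 1.49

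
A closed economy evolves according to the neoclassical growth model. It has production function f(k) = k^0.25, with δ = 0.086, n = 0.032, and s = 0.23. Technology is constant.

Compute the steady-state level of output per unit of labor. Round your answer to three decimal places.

Steady state requires s·f(k) = (n + δ)·k, i.e. s·k^α = (n + δ)·k.
Dividing both sides by k: k^(1−α) = s / (n + δ).
k^0.75 = 0.23 / (0.032 + 0.086) = 0.23 / 0.118 = 1.9492
k* = 1.9492^(1/0.75) ≈ 2.4349
y* = (k*)^α = 2.4349^0.25 ≈ 1.2492

y* = 1.249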